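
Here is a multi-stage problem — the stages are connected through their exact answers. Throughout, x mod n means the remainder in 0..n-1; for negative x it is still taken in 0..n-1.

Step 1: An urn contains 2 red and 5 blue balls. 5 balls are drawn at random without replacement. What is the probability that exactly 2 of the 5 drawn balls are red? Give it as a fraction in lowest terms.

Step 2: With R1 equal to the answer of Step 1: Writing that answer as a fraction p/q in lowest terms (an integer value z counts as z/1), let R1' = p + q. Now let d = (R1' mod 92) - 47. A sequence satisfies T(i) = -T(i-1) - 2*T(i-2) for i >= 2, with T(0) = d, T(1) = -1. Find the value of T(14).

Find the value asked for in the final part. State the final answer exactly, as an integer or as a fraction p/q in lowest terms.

-123

Step 1: total draws C(7,5) = 21; favorable C(2,2)*C(5,3) = 10; P = 10/21; answer 10/21
Step 2: R1 = 10/21; threaded value p + q = 31; d = -16; T(2) = -1*(-1) - 2*(-16) = 33; iterating: T(2)=33, T(3)=-31, T(4)=-35, T(5)=97, T(6)=-27, T(7)=-167, T(8)=221, T(9)=113, T(10)=-555, T(11)=329, T(12)=781, T(13)=-1439, T(14)=-123; answer -123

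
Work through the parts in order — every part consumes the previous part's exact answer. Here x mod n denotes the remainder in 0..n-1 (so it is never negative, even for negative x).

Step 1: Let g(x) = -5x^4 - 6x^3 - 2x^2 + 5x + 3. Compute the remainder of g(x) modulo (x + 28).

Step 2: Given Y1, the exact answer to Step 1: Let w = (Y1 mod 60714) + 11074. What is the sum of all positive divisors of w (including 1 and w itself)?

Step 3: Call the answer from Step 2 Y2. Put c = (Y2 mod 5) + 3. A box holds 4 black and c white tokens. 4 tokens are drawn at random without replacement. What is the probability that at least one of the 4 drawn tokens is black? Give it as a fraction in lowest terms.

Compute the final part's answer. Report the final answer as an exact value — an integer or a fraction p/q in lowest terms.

13/14

Step 1: remainder = value at the root: -5*(-28)^4 - 6*(-28)^3 - 2*(-28)^2 + 5*(-28)^1 + 3 = (-3073280) + (131712) + (-1568) + (-140) + (3) = -2943273; answer -2943273
Step 2: Y1 = -2943273; w = 42787; 42787 is prime, so its only divisors are 1 and 42787; sigma = 1 + 42787 = 42788; answer 42788
Step 3: Y2 = 42788; c = 6; total draws C(10,4) = 210; complement C(6,4) = 15; favorable 210 - 15 = 195; P = 13/14; answer 13/14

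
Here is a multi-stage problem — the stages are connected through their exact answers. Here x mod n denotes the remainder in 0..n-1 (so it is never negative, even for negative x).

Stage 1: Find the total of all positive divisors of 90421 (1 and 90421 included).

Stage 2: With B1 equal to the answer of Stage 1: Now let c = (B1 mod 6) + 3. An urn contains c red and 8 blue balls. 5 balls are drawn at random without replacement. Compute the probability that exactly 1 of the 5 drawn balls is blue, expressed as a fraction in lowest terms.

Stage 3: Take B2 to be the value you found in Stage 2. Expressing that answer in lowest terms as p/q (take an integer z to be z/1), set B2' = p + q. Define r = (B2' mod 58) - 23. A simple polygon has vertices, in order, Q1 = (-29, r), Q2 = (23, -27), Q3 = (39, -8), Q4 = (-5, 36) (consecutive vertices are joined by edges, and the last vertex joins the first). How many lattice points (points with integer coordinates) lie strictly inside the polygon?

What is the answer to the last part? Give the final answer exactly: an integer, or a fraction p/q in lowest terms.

Stage 1: 90421 = 19 * 4759; sigma = (1 + 19) * (1 + 4759) = 20 * 4760 = 95200; answer 95200
Stage 2: B1 = 95200; c = 7; total draws C(15,5) = 3003; favorable C(8,1)*C(7,4) = 280; P = 40/429; answer 40/429
Stage 3: B2 = 40/429; threaded value p + q = 469; r = -18; cross terms: (-29*-27 - 23*-18)=1197, (23*-8 - 39*-27)=869, (39*36 - -5*-8)=1364, (-5*-18 - -29*36)=1134; twice the area = |4564| = 4564; area = 2282; boundary points = 1 + 1 + 44 + 6 = 52; strictly interior points = area - boundary/2 + 1 = 2257; answer 2257

2257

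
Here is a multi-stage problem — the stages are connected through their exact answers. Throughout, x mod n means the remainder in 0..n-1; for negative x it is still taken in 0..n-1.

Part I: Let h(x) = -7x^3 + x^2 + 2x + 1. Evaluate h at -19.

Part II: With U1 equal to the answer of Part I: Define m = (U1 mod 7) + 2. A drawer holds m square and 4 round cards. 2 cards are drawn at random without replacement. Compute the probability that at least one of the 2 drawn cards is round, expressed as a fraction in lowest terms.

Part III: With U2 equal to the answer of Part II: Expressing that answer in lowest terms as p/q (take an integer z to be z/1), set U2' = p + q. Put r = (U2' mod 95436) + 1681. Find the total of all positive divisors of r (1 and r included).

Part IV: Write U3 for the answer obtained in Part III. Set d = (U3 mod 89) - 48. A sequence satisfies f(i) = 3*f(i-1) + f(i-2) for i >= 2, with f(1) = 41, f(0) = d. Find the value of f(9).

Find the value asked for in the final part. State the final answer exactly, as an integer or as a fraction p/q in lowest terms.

Part I: -7*(-19)^3 + 1*(-19)^2 + 2*(-19)^1 + 1 = (48013) + (361) + (-38) + (1) = 48337; answer 48337
Part II: U1 = 48337; m = 4; total draws C(8,2) = 28; complement C(4,2) = 6; favorable 28 - 6 = 22; P = 11/14; answer 11/14
Part III: U2 = 11/14; threaded value p + q = 25; r = 1706; 1706 = 2 * 853; sigma = (1 + 2) * (1 + 853) = 3 * 854 = 2562; answer 2562
Part IV: U3 = 2562; d = 22; f(2) = 3*(41) + 1*(22) = 145; iterating: f(2)=145, f(3)=476, f(4)=1573, f(5)=5195, f(6)=17158, f(7)=56669, f(8)=187165, f(9)=618164; answer 618164

618164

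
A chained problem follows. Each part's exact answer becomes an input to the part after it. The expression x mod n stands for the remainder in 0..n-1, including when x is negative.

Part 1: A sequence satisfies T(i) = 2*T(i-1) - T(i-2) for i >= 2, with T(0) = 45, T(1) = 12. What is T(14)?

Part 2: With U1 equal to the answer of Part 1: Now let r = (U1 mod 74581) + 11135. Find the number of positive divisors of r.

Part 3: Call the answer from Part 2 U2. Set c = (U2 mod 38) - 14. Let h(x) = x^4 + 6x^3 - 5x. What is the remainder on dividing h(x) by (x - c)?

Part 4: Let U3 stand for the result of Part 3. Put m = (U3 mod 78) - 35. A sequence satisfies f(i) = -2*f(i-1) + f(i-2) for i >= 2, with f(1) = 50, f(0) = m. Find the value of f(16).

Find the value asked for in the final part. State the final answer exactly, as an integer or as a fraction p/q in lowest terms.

Part 1: T(2) = 2*(12) - 1*(45) = -21; iterating: T(2)=-21, T(3)=-54, T(4)=-87, T(5)=-120, T(6)=-153, T(7)=-186, T(8)=-219, T(9)=-252, T(10)=-285, T(11)=-318, T(12)=-351, T(13)=-384, T(14)=-417; answer -417
Part 2: U1 = -417; r = 85299; 85299 = 3 * 28433; number of divisors = (1+1) * (1+1) = 4; answer 4
Part 3: U2 = 4; c = -10; remainder = value at the root: 1*(-10)^4 + 6*(-10)^3 - 5*(-10)^1 = (10000) + (-6000) + (50) = 4050; answer 4050
Part 4: U3 = 4050; m = 37; f(2) = -2*(50) + 1*(37) = -63; iterating: f(2)=-63, f(3)=176, f(4)=-415, f(5)=1006, f(6)=-2427, f(7)=5860, f(8)=-14147, f(9)=34154, f(10)=-82455, f(11)=199064, f(12)=-480583, f(13)=1160230, f(14)=-2801043, f(15)=6762316, f(16)=-16325675; answer -16325675

-16325675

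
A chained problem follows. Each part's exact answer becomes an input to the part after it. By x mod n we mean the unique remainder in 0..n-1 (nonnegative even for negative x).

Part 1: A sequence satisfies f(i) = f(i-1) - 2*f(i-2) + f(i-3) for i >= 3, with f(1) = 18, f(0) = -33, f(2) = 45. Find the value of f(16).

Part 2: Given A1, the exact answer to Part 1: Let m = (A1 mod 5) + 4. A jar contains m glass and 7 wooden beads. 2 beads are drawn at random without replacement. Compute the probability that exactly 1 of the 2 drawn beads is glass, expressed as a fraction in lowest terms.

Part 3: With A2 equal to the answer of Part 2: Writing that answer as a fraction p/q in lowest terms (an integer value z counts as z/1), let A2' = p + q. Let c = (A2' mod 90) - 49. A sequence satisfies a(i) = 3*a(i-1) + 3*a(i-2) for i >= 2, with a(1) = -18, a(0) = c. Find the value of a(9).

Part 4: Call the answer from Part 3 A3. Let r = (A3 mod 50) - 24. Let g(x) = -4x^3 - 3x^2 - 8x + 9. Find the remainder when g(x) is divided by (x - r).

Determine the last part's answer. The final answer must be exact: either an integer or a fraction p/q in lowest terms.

-24435

Part 1: f(3) = 1*(45) - 2*(18) + 1*(-33) = -24; iterating: f(3)=-24, f(4)=-96, f(5)=-3, f(6)=165, f(7)=75, f(8)=-258, f(9)=-243, f(10)=348, f(11)=576, f(12)=-363, f(13)=-1167, f(14)=135, f(15)=2106, f(16)=669; answer 669
Part 2: A1 = 669; m = 8; total draws C(15,2) = 105; favorable C(8,1)*C(7,1) = 56; P = 8/15; answer 8/15
Part 3: A2 = 8/15; threaded value p + q = 23; c = -26; a(2) = 3*(-18) + 3*(-26) = -132; iterating: a(2)=-132, a(3)=-450, a(4)=-1746, a(5)=-6588, a(6)=-25002, a(7)=-94770, a(8)=-359316, a(9)=-1362258; answer -1362258
Part 4: A3 = -1362258; r = 18; remainder = value at the root: -4*(18)^3 - 3*(18)^2 - 8*(18)^1 + 9 = (-23328) + (-972) + (-144) + (9) = -24435; answer -24435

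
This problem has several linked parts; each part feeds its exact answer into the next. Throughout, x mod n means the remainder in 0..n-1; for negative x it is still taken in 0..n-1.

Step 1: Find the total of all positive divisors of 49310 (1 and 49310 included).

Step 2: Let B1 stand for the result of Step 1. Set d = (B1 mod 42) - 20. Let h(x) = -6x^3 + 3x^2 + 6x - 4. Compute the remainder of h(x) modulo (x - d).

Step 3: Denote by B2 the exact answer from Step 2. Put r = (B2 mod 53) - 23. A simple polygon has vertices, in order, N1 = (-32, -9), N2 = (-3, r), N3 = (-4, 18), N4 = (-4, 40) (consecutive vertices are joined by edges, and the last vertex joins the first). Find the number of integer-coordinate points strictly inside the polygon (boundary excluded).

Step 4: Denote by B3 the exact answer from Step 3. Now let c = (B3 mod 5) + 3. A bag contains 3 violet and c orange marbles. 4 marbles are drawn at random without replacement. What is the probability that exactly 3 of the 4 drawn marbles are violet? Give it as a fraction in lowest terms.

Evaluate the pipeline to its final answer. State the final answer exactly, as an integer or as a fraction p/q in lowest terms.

1/21

Step 1: 49310 = 2 * 5 * 4931; sigma = (1 + 2) * (1 + 5) * (1 + 4931) = 3 * 6 * 4932 = 88776; answer 88776
Step 2: B1 = 88776; d = 10; remainder = value at the root: -6*(10)^3 + 3*(10)^2 + 6*(10)^1 - 4 = (-6000) + (300) + (60) + (-4) = -5644; answer -5644
Step 3: B2 = -5644; r = 4; cross terms: (-32*4 - -3*-9)=-155, (-3*18 - -4*4)=-38, (-4*40 - -4*18)=-88, (-4*-9 - -32*40)=1316; twice the area = |1035| = 1035; area = 1035/2; boundary points = 1 + 1 + 22 + 7 = 31; strictly interior points = area - boundary/2 + 1 = 503; answer 503
Step 4: B3 = 503; c = 6; total draws C(9,4) = 126; favorable C(3,3)*C(6,1) = 6; P = 1/21; answer 1/21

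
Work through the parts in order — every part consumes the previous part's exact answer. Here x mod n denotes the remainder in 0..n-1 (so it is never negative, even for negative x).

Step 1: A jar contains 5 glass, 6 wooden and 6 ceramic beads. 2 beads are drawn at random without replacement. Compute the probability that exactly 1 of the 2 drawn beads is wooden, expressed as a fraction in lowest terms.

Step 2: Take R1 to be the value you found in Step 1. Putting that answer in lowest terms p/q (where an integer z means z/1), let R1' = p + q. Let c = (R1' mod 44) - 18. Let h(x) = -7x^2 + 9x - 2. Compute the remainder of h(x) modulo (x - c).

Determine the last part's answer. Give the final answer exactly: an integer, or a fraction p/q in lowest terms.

-222

Step 1: total draws C(17,2) = 136; favorable C(6,1)*C(11,1) = 66; P = 33/68; answer 33/68
Step 2: R1 = 33/68; threaded value p + q = 101; c = -5; remainder = value at the root: -7*(-5)^2 + 9*(-5)^1 - 2 = (-175) + (-45) + (-2) = -222; answer -222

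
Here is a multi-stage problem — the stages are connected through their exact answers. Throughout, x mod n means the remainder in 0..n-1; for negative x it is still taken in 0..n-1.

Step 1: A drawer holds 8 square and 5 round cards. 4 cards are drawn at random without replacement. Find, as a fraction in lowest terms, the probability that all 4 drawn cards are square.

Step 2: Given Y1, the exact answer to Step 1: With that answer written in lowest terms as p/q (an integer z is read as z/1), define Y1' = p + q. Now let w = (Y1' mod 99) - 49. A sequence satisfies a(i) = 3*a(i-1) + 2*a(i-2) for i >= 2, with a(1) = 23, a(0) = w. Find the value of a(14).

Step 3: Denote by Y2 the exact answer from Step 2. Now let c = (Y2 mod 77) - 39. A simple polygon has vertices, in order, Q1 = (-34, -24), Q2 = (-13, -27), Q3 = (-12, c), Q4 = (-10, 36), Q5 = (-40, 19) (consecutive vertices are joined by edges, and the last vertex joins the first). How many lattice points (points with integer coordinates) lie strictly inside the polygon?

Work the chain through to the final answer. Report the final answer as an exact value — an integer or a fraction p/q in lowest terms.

1406

Step 1: total draws C(13,4) = 715; favorable C(8,4) = 70; P = 14/143; answer 14/143
Step 2: Y1 = 14/143; threaded value p + q = 157; w = 9; a(2) = 3*(23) + 2*(9) = 87; iterating: a(2)=87, a(3)=307, a(4)=1095, a(5)=3899, a(6)=13887, a(7)=49459, a(8)=176151, a(9)=627371, a(10)=2234415, a(11)=7957987, a(12)=28342791, a(13)=100944347, a(14)=359518623; answer 359518623
Step 3: Y2 = 359518623; c = -37; cross terms: (-34*-27 - -13*-24)=606, (-13*-37 - -12*-27)=157, (-12*36 - -10*-37)=-802, (-10*19 - -40*36)=1250, (-40*-24 - -34*19)=1606; twice the area = |2817| = 2817; area = 2817/2; boundary points = 3 + 1 + 1 + 1 + 1 = 7; strictly interior points = area - boundary/2 + 1 = 1406; answer 1406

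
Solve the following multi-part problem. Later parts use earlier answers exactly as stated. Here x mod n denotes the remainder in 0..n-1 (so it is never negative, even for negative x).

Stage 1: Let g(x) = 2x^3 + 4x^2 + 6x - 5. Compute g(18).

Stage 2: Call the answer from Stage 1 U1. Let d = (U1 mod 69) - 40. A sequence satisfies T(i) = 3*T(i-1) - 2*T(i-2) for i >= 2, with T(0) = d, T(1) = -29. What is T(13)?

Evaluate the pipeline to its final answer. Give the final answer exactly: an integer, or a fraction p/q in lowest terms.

Stage 1: 2*(18)^3 + 4*(18)^2 + 6*(18)^1 - 5 = (11664) + (1296) + (108) + (-5) = 13063; answer 13063
Stage 2: U1 = 13063; d = -18; T(2) = 3*(-29) - 2*(-18) = -51; iterating: T(2)=-51, T(3)=-95, T(4)=-183, T(5)=-359, T(6)=-711, T(7)=-1415, T(8)=-2823, T(9)=-5639, T(10)=-11271, T(11)=-22535, T(12)=-45063, T(13)=-90119; answer -90119

-90119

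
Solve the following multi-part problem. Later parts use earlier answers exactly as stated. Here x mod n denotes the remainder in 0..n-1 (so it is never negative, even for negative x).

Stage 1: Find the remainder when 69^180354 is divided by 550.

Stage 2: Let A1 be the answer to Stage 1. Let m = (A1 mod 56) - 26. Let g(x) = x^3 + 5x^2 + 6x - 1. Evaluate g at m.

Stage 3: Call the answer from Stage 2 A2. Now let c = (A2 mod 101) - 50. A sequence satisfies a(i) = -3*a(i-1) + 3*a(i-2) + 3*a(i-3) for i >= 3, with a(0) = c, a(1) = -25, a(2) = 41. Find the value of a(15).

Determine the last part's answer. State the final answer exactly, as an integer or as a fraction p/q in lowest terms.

Stage 1: squarings mod 550: 69^1=69, 69^2=361, 69^4=521, 69^8=291, 69^16=531, 69^32=361, 69^64=521, 69^128=291, 69^256=531, 69^512=361, 69^1024=521, 69^2048=291, 69^4096=531, 69^8192=361, 69^16384=521, 69^32768=291, 69^65536=531, 69^131072=361; 69^180354 = 69^2 * 69^128 * 69^16384 * 69^32768 * 69^131072 = 521 (mod 550); answer 521
Stage 2: A1 = 521; m = -9; 1*(-9)^3 + 5*(-9)^2 + 6*(-9)^1 - 1 = (-729) + (405) + (-54) + (-1) = -379; answer -379
Stage 3: A2 = -379; c = -25; a(3) = -3*(41) + 3*(-25) + 3*(-25) = -273; iterating: a(3)=-273, a(4)=867, a(5)=-3297, a(6)=11673, a(7)=-42309, a(8)=152055, a(9)=-548073, a(10)=1973457, a(11)=-7108425, a(12)=25601427, a(13)=-92209185, a(14)=332106561, a(15)=-1196142957; answer -1196142957

-1196142957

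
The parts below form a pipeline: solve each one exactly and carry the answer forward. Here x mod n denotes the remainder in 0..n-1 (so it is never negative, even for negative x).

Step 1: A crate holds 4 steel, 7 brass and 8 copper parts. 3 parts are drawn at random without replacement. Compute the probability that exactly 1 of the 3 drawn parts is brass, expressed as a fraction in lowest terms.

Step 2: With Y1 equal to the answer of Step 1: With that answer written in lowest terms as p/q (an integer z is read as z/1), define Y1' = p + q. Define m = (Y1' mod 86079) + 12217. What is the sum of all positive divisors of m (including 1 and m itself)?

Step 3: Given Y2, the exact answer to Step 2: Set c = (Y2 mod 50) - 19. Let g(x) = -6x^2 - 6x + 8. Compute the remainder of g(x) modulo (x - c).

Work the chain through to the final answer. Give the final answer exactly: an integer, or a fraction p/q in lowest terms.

Step 1: total draws C(19,3) = 969; favorable C(7,1)*C(12,2) = 462; P = 154/323; answer 154/323
Step 2: Y1 = 154/323; threaded value p + q = 477; m = 12694; 12694 = 2 * 11 * 577; sigma = (1 + 2) * (1 + 11) * (1 + 577) = 3 * 12 * 578 = 20808; answer 20808
Step 3: Y2 = 20808; c = -11; remainder = value at the root: -6*(-11)^2 - 6*(-11)^1 + 8 = (-726) + (66) + (8) = -652; answer -652

-652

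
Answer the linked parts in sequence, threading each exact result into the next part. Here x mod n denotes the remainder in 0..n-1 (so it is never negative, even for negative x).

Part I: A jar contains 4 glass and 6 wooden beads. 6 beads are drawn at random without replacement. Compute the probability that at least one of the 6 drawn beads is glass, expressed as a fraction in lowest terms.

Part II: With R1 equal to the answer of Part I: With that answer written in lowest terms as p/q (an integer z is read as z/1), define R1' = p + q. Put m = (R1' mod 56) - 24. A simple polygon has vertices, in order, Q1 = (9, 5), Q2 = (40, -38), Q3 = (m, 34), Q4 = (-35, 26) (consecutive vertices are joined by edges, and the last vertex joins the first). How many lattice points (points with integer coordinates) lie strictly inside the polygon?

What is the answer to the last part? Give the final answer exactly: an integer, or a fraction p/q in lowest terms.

Part I: total draws C(10,6) = 210; complement C(6,6) = 1; favorable 210 - 1 = 209; P = 209/210; answer 209/210
Part II: R1 = 209/210; threaded value p + q = 419; m = 3; cross terms: (9*-38 - 40*5)=-542, (40*34 - 3*-38)=1474, (3*26 - -35*34)=1268, (-35*5 - 9*26)=-409; twice the area = |1791| = 1791; area = 1791/2; boundary points = 1 + 1 + 2 + 1 = 5; strictly interior points = area - boundary/2 + 1 = 894; answer 894

894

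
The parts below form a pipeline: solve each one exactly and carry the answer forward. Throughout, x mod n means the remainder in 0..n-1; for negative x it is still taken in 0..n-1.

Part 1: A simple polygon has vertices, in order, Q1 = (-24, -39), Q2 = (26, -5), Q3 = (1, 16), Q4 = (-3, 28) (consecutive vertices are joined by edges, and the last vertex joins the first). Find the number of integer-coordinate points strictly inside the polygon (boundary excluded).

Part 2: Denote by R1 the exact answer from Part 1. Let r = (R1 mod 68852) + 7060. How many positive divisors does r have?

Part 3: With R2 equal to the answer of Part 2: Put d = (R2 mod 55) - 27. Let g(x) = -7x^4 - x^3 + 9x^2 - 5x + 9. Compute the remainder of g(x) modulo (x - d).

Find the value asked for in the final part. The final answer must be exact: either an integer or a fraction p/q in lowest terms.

-1941835

Part 1: cross terms: (-24*-5 - 26*-39)=1134, (26*16 - 1*-5)=421, (1*28 - -3*16)=76, (-3*-39 - -24*28)=789; twice the area = |2420| = 2420; area = 1210; boundary points = 2 + 1 + 4 + 1 = 8; strictly interior points = area - boundary/2 + 1 = 1207; answer 1207
Part 2: R1 = 1207; r = 8267; 8267 = 7 * 1181; number of divisors = (1+1) * (1+1) = 4; answer 4
Part 3: R2 = 4; d = -23; remainder = value at the root: -7*(-23)^4 - 1*(-23)^3 + 9*(-23)^2 - 5*(-23)^1 + 9 = (-1958887) + (12167) + (4761) + (115) + (9) = -1941835; answer -1941835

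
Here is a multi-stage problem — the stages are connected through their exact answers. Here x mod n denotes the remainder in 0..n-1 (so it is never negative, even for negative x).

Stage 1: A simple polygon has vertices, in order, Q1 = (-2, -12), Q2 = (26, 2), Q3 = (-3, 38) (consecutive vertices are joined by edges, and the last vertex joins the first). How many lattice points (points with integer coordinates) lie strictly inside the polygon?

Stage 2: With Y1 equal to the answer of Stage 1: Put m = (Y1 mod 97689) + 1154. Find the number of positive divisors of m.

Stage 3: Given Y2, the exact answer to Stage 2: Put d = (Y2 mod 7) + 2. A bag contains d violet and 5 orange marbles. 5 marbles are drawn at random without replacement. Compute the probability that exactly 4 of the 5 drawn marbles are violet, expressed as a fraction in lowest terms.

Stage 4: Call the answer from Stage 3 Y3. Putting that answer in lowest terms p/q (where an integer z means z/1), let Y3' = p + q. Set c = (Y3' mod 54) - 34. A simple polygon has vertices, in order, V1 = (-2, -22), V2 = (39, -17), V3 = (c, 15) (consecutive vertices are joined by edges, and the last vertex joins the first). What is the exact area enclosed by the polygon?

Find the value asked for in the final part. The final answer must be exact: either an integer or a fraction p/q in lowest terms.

716

Stage 1: cross terms: (-2*2 - 26*-12)=308, (26*38 - -3*2)=994, (-3*-12 - -2*38)=112; twice the area = |1414| = 1414; area = 707; boundary points = 14 + 1 + 1 = 16; strictly interior points = area - boundary/2 + 1 = 700; answer 700
Stage 2: Y1 = 700; m = 1854; 1854 = 2 * 3^2 * 103; number of divisors = (1+1) * (2+1) * (1+1) = 12; answer 12
Stage 3: Y2 = 12; d = 7; total draws C(12,5) = 792; favorable C(7,4)*C(5,1) = 175; P = 175/792; answer 175/792
Stage 4: Y3 = 175/792; threaded value p + q = 967; c = 15; cross terms: (-2*-17 - 39*-22)=892, (39*15 - 15*-17)=840, (15*-22 - -2*15)=-300; twice the area = |1432| = 1432; area = 716; answer 716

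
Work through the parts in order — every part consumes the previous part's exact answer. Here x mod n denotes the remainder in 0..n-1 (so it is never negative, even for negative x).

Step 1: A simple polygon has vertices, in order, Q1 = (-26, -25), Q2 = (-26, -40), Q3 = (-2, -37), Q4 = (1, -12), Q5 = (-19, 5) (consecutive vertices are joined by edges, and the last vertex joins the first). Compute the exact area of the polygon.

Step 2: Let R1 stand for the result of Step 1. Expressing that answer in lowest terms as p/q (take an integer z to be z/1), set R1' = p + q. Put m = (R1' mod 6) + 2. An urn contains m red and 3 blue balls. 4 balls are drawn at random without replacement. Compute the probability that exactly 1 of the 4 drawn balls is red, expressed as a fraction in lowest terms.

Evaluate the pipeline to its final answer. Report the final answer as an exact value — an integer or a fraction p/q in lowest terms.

1/5

Step 1: cross terms: (-26*-40 - -26*-25)=390, (-26*-37 - -2*-40)=882, (-2*-12 - 1*-37)=61, (1*5 - -19*-12)=-223, (-19*-25 - -26*5)=605; twice the area = |1715| = 1715; area = 1715/2; answer 1715/2
Step 2: R1 = 1715/2; threaded value p + q = 1717; m = 3; total draws C(6,4) = 15; favorable C(3,1)*C(3,3) = 3; P = 1/5; answer 1/5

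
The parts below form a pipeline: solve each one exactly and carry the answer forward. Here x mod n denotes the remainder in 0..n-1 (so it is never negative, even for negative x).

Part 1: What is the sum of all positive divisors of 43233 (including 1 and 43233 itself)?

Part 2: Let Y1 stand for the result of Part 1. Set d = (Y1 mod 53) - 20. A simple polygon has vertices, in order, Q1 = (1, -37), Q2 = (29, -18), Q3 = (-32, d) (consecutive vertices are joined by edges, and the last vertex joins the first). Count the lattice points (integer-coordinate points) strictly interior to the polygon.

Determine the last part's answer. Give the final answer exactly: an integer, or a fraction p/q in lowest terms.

1068

Part 1: 43233 = 3 * 14411; sigma = (1 + 3) * (1 + 14411) = 4 * 14412 = 57648; answer 57648
Part 2: Y1 = 57648; d = 17; cross terms: (1*-18 - 29*-37)=1055, (29*17 - -32*-18)=-83, (-32*-37 - 1*17)=1167; twice the area = |2139| = 2139; area = 2139/2; boundary points = 1 + 1 + 3 = 5; strictly interior points = area - boundary/2 + 1 = 1068; answer 1068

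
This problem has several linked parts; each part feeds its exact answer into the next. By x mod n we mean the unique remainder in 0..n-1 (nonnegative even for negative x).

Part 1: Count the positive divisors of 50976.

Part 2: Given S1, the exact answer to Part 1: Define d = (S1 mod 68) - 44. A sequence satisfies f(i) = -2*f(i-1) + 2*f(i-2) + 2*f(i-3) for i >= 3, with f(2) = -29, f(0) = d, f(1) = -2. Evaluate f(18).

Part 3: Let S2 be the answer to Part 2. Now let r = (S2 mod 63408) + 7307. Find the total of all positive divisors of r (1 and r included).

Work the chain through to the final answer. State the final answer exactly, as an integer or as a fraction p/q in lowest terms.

7920

Part 1: 50976 = 2^5 * 3^3 * 59; number of divisors = (5+1) * (3+1) * (1+1) = 48; answer 48
Part 2: S1 = 48; d = 4; f(3) = -2*(-29) + 2*(-2) + 2*(4) = 62; iterating: f(3)=62, f(4)=-186, f(5)=438, f(6)=-1124, f(7)=2752, f(8)=-6876, f(9)=17008, f(10)=-42264, f(11)=104792, f(12)=-260096, f(13)=645248, f(14)=-1601104, f(15)=3972512, f(16)=-9856736, f(17)=24456288, f(18)=-60681024; answer -60681024
Part 3: S2 = -60681024; r = 7739; 7739 = 71 * 109; sigma = (1 + 71) * (1 + 109) = 72 * 110 = 7920; answer 7920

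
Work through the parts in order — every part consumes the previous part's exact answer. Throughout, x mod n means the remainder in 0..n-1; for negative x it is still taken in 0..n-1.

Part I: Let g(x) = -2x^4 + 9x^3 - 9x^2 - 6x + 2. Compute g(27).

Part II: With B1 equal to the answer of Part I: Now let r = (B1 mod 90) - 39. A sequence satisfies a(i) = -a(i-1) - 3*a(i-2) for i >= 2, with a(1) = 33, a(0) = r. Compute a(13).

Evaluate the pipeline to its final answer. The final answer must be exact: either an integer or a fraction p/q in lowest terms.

-2967

Part I: -2*(27)^4 + 9*(27)^3 - 9*(27)^2 - 6*(27)^1 + 2 = (-1062882) + (177147) + (-6561) + (-162) + (2) = -892456; answer -892456
Part II: B1 = -892456; r = 35; a(2) = -1*(33) - 3*(35) = -138; iterating: a(2)=-138, a(3)=39, a(4)=375, a(5)=-492, a(6)=-633, a(7)=2109, a(8)=-210, a(9)=-6117, a(10)=6747, a(11)=11604, a(12)=-31845, a(13)=-2967; answer -2967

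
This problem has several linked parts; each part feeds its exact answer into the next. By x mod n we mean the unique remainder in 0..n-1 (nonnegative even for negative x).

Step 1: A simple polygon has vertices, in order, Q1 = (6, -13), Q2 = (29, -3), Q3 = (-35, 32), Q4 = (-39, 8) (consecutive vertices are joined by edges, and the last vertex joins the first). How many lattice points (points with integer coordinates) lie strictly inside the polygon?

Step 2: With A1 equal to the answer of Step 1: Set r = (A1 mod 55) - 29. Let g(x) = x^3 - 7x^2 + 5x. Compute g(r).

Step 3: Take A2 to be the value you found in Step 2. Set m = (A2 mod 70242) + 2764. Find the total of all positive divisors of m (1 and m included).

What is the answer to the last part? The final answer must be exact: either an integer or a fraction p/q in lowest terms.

Step 1: cross terms: (6*-3 - 29*-13)=359, (29*32 - -35*-3)=823, (-35*8 - -39*32)=968, (-39*-13 - 6*8)=459; twice the area = |2609| = 2609; area = 2609/2; boundary points = 1 + 1 + 4 + 3 = 9; strictly interior points = area - boundary/2 + 1 = 1301; answer 1301
Step 2: A1 = 1301; r = 7; 1*(7)^3 - 7*(7)^2 + 5*(7)^1 = (343) + (-343) + (35) = 35; answer 35
Step 3: A2 = 35; m = 2799; 2799 = 3^2 * 311; sigma = (1 + 3 + 9) * (1 + 311) = 13 * 312 = 4056; answer 4056

4056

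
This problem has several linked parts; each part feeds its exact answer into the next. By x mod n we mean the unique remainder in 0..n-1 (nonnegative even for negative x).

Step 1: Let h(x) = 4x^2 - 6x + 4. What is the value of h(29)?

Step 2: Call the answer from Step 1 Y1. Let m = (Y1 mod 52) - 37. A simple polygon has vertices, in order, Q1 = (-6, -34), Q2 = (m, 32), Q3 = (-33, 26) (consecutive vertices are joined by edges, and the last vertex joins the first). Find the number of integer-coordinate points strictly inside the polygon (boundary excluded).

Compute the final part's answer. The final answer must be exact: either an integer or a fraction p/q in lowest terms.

616

Step 1: 4*(29)^2 - 6*(29)^1 + 4 = (3364) + (-174) + (4) = 3194; answer 3194
Step 2: Y1 = 3194; m = -15; cross terms: (-6*32 - -15*-34)=-702, (-15*26 - -33*32)=666, (-33*-34 - -6*26)=1278; twice the area = |1242| = 1242; area = 621; boundary points = 3 + 6 + 3 = 12; strictly interior points = area - boundary/2 + 1 = 616; answer 616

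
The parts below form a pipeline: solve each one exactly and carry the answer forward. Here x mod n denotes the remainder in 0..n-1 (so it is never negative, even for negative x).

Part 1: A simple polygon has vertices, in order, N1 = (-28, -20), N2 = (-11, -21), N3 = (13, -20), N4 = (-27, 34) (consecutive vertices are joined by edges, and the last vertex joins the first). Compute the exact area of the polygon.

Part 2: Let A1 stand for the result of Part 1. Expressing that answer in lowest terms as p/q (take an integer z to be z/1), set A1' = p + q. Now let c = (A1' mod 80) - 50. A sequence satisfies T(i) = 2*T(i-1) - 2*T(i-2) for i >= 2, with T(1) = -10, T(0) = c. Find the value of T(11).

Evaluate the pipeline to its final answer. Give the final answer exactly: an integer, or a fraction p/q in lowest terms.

Part 1: cross terms: (-28*-21 - -11*-20)=368, (-11*-20 - 13*-21)=493, (13*34 - -27*-20)=-98, (-27*-20 - -28*34)=1492; twice the area = |2255| = 2255; area = 2255/2; answer 2255/2
Part 2: A1 = 2255/2; threaded value p + q = 2257; c = -33; T(2) = 2*(-10) - 2*(-33) = 46; iterating: T(2)=46, T(3)=112, T(4)=132, T(5)=40, T(6)=-184, T(7)=-448, T(8)=-528, T(9)=-160, T(10)=736, T(11)=1792; answer 1792

1792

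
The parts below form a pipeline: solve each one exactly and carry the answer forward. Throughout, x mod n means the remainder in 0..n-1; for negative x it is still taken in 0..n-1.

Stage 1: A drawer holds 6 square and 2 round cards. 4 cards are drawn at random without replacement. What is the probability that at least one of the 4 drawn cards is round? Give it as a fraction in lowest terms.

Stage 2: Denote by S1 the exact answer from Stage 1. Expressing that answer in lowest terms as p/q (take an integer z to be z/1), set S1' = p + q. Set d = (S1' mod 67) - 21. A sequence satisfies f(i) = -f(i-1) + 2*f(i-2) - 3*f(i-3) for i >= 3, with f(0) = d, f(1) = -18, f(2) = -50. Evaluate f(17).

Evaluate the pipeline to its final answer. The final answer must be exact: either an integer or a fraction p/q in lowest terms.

4818082

Stage 1: total draws C(8,4) = 70; complement C(6,4) = 15; favorable 70 - 15 = 55; P = 11/14; answer 11/14
Stage 2: S1 = 11/14; threaded value p + q = 25; d = 4; f(3) = -1*(-50) + 2*(-18) - 3*(4) = 2; iterating: f(3)=2, f(4)=-48, f(5)=202, f(6)=-304, f(7)=852, f(8)=-2066, f(9)=4682, f(10)=-11370, f(11)=26932, f(12)=-63718, f(13)=151692, f(14)=-359924, f(15)=854462, f(16)=-2029386, f(17)=4818082; answer 4818082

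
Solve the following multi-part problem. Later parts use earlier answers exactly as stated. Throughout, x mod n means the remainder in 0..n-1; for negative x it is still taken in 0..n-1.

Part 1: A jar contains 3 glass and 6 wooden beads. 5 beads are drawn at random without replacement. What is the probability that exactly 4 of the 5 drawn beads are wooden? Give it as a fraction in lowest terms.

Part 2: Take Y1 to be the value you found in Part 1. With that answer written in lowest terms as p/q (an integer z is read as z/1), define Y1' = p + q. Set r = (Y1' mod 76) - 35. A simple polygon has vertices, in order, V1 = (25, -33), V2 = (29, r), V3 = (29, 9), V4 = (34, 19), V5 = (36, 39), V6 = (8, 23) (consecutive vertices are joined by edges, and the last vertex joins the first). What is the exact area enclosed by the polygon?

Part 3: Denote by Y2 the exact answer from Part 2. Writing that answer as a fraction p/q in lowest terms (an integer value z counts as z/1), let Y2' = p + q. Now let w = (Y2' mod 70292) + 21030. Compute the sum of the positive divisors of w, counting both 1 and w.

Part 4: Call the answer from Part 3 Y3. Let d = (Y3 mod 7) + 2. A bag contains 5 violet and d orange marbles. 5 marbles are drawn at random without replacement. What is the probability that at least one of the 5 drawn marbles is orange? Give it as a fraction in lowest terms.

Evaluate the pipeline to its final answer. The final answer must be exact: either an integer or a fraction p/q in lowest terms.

Part 1: total draws C(9,5) = 126; favorable C(6,4)*C(3,1) = 45; P = 5/14; answer 5/14
Part 2: Y1 = 5/14; threaded value p + q = 19; r = -16; cross terms: (25*-16 - 29*-33)=557, (29*9 - 29*-16)=725, (29*19 - 34*9)=245, (34*39 - 36*19)=642, (36*23 - 8*39)=516, (8*-33 - 25*23)=-839; twice the area = |1846| = 1846; area = 923; answer 923
Part 3: Y2 = 923; threaded value p + q = 924; w = 21954; 21954 = 2 * 3 * 3659; sigma = (1 + 2) * (1 + 3) * (1 + 3659) = 3 * 4 * 3660 = 43920; answer 43920
Part 4: Y3 = 43920; d = 4; total draws C(9,5) = 126; complement C(5,5) = 1; favorable 126 - 1 = 125; P = 125/126; answer 125/126

125/126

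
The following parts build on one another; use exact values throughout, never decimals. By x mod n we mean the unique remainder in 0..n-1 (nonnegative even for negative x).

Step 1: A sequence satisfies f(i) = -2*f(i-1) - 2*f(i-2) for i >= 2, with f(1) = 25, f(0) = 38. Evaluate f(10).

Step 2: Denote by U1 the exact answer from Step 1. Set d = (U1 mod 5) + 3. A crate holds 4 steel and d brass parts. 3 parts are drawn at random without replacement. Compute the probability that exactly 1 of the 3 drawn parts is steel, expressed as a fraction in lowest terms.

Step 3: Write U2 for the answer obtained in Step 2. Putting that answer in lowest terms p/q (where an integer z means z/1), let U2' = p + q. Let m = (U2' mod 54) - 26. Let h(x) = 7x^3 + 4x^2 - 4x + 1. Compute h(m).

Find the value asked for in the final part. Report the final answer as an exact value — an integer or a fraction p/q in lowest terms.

Step 1: f(2) = -2*(25) - 2*(38) = -126; iterating: f(2)=-126, f(3)=202, f(4)=-152, f(5)=-100, f(6)=504, f(7)=-808, f(8)=608, f(9)=400, f(10)=-2016; answer -2016
Step 2: U1 = -2016; d = 7; total draws C(11,3) = 165; favorable C(4,1)*C(7,2) = 84; P = 28/55; answer 28/55
Step 3: U2 = 28/55; threaded value p + q = 83; m = 3; 7*(3)^3 + 4*(3)^2 - 4*(3)^1 + 1 = (189) + (36) + (-12) + (1) = 214; answer 214

214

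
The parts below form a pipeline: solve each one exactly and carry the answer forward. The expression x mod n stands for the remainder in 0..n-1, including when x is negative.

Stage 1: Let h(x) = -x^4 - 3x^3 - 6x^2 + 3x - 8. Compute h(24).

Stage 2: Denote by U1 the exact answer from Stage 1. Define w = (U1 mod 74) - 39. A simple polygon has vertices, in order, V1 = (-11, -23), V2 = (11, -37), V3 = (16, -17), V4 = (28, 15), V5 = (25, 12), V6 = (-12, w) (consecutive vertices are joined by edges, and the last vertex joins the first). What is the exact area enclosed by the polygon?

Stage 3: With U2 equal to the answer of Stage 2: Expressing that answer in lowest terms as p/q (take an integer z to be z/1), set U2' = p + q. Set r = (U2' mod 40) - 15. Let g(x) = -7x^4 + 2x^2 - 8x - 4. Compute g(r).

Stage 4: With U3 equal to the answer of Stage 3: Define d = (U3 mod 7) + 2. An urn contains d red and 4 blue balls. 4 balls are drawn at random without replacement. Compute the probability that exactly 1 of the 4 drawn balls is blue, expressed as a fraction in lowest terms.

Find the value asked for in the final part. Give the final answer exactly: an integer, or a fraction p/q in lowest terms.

Stage 1: -1*(24)^4 - 3*(24)^3 - 6*(24)^2 + 3*(24)^1 - 8 = (-331776) + (-41472) + (-3456) + (72) + (-8) = -376640; answer -376640
Stage 2: U1 = -376640; w = -19; cross terms: (-11*-37 - 11*-23)=660, (11*-17 - 16*-37)=405, (16*15 - 28*-17)=716, (28*12 - 25*15)=-39, (25*-19 - -12*12)=-331, (-12*-23 - -11*-19)=67; twice the area = |1478| = 1478; area = 739; answer 739
Stage 3: U2 = 739; threaded value p + q = 740; r = 5; -7*(5)^4 + 2*(5)^2 - 8*(5)^1 - 4 = (-4375) + (50) + (-40) + (-4) = -4369; answer -4369
Stage 4: U3 = -4369; d = 8; total draws C(12,4) = 495; favorable C(4,1)*C(8,3) = 224; P = 224/495; answer 224/495

224/495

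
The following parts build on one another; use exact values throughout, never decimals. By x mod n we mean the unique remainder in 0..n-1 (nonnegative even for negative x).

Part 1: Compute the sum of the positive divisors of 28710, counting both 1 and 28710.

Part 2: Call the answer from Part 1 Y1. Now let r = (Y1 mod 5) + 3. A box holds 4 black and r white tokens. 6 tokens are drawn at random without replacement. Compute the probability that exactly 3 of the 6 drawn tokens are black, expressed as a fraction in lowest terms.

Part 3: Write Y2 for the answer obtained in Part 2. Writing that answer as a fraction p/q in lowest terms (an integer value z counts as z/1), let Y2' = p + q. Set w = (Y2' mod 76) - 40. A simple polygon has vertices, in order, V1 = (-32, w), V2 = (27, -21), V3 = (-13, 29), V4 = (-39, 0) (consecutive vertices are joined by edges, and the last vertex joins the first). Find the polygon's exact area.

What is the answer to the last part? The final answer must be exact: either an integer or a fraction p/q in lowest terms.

4227/2

Part 1: 28710 = 2 * 3^2 * 5 * 11 * 29; sigma = (1 + 2) * (1 + 3 + 9) * (1 + 5) * (1 + 11) * (1 + 29) = 3 * 13 * 6 * 12 * 30 = 84240; answer 84240
Part 2: Y1 = 84240; r = 3; total draws C(7,6) = 7; favorable C(4,3)*C(3,3) = 4; P = 4/7; answer 4/7
Part 3: Y2 = 4/7; threaded value p + q = 11; w = -29; cross terms: (-32*-21 - 27*-29)=1455, (27*29 - -13*-21)=510, (-13*0 - -39*29)=1131, (-39*-29 - -32*0)=1131; twice the area = |4227| = 4227; area = 4227/2; answer 4227/2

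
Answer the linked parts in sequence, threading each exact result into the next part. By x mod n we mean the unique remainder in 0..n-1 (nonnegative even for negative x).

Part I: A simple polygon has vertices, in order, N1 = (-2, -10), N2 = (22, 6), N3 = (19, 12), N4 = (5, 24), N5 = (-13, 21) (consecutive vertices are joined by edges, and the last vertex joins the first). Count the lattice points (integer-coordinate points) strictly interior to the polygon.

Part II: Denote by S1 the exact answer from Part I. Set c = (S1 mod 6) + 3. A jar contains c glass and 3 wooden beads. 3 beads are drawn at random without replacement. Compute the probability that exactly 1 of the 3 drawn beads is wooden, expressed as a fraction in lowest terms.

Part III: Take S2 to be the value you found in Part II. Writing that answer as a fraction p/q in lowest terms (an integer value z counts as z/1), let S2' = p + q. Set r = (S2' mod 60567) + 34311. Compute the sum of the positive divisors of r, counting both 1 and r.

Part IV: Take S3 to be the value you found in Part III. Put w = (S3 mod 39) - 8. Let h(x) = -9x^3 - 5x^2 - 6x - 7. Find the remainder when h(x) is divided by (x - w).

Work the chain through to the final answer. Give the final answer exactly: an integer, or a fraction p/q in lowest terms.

Part I: cross terms: (-2*6 - 22*-10)=208, (22*12 - 19*6)=150, (19*24 - 5*12)=396, (5*21 - -13*24)=417, (-13*-10 - -2*21)=172; twice the area = |1343| = 1343; area = 1343/2; boundary points = 8 + 3 + 2 + 3 + 1 = 17; strictly interior points = area - boundary/2 + 1 = 664; answer 664
Part II: S1 = 664; c = 7; total draws C(10,3) = 120; favorable C(3,1)*C(7,2) = 63; P = 21/40; answer 21/40
Part III: S2 = 21/40; threaded value p + q = 61; r = 34372; 34372 = 2^2 * 13 * 661; sigma = (1 + 2 + 4) * (1 + 13) * (1 + 661) = 7 * 14 * 662 = 64876; answer 64876
Part IV: S3 = 64876; w = 11; remainder = value at the root: -9*(11)^3 - 5*(11)^2 - 6*(11)^1 - 7 = (-11979) + (-605) + (-66) + (-7) = -12657; answer -12657

-12657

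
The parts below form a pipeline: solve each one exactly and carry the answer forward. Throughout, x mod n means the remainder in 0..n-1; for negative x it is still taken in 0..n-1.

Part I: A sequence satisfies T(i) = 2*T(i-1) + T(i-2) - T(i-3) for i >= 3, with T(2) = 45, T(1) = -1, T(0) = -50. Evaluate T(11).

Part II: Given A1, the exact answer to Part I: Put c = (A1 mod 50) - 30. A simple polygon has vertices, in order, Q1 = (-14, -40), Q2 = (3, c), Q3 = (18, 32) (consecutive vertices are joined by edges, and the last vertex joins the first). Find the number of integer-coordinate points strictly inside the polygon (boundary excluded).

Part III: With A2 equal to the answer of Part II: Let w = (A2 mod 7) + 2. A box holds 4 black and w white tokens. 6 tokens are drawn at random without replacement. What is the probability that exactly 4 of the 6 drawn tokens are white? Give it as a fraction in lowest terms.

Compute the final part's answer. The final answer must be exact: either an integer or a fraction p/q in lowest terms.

Part I: T(3) = 2*(45) + 1*(-1) - 1*(-50) = 139; iterating: T(3)=139, T(4)=324, T(5)=742, T(6)=1669, T(7)=3756, T(8)=8439, T(9)=18965, T(10)=42613, T(11)=95752; answer 95752
Part II: A1 = 95752; c = -28; cross terms: (-14*-28 - 3*-40)=512, (3*32 - 18*-28)=600, (18*-40 - -14*32)=-272; twice the area = |840| = 840; area = 420; boundary points = 1 + 15 + 8 = 24; strictly interior points = area - boundary/2 + 1 = 409; answer 409
Part III: A2 = 409; w = 5; total draws C(9,6) = 84; favorable C(5,4)*C(4,2) = 30; P = 5/14; answer 5/14

5/14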